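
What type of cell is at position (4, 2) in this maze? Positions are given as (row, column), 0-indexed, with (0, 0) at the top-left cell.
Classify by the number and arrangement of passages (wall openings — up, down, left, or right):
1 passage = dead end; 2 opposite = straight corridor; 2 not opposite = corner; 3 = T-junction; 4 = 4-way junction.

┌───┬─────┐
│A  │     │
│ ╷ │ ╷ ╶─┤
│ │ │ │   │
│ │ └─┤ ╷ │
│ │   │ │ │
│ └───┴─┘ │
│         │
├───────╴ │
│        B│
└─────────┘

Checking cell at (4, 2):
Number of passages: 2
Cell type: straight corridor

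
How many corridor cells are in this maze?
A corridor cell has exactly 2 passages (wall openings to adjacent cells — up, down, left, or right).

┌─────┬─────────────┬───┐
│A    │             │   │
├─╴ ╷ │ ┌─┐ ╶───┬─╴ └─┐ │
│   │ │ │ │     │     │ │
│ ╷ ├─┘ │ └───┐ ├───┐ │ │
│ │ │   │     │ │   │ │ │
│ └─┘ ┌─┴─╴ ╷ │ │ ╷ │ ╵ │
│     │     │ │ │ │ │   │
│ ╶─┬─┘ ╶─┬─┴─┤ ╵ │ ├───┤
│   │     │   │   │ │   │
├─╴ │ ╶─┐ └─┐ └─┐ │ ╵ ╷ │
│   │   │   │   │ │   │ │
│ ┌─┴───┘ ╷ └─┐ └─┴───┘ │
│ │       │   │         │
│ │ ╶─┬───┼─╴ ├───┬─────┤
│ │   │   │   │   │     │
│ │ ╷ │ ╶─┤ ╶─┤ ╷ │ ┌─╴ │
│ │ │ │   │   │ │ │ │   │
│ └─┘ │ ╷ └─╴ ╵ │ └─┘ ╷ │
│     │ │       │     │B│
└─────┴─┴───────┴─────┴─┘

Counting cells with exactly 2 passages:
Total corridor cells: 92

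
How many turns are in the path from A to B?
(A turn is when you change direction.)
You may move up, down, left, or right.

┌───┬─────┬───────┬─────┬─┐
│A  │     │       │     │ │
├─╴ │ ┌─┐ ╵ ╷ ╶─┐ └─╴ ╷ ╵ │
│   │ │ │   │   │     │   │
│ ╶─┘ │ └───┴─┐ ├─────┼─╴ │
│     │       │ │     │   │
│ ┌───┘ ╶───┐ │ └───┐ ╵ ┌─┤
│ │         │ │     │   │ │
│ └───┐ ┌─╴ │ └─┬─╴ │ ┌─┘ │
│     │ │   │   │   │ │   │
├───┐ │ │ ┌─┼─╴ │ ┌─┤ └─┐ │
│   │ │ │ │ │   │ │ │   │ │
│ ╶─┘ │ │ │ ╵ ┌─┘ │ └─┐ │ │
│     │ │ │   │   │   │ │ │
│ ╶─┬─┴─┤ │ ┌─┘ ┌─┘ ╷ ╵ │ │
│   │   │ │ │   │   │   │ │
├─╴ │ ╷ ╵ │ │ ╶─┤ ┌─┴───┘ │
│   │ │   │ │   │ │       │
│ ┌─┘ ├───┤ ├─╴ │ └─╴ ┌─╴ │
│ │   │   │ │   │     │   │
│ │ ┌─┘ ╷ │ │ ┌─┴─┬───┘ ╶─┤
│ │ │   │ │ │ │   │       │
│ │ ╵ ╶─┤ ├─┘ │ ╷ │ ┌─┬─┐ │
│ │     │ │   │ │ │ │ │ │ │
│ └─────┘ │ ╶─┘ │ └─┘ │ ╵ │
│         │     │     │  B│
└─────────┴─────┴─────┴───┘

Directions: right, down, left, down, right, right, up, up, right, right, down, right, up, right, right, right, down, right, right, up, right, down, right, down, left, down, left, down, down, right, down, down, left, up, left, down, left, down, down, right, right, up, right, right, down, left, down, right, down, down
Number of turns: 37

Solution:

┌───┬─────┬───────┬─────┬─┐
│A ↓│↱ → ↓│↱ → → ↓│  ↱ ↓│ │
├─╴ │ ┌─┐ ╵ ╷ ╶─┐ └─╴ ╷ ╵ │
│↓ ↲│↑│ │↳ ↑│   │↳ → ↑│↳ ↓│
│ ╶─┘ │ └───┴─┐ ├─────┼─╴ │
│↳ → ↑│       │ │     │↓ ↲│
│ ┌───┘ ╶───┐ │ └───┐ ╵ ┌─┤
│ │         │ │     │↓ ↲│ │
│ └───┐ ┌─╴ │ └─┬─╴ │ ┌─┘ │
│     │ │   │   │   │↓│   │
├───┐ │ │ ┌─┼─╴ │ ┌─┤ └─┐ │
│   │ │ │ │ │   │ │ │↳ ↓│ │
│ ╶─┘ │ │ │ ╵ ┌─┘ │ └─┐ │ │
│     │ │ │   │   │↓ ↰│↓│ │
│ ╶─┬─┴─┤ │ ┌─┘ ┌─┘ ╷ ╵ │ │
│   │   │ │ │   │↓ ↲│↑ ↲│ │
├─╴ │ ╷ ╵ │ │ ╶─┤ ┌─┴───┘ │
│   │ │   │ │   │↓│  ↱ → ↓│
│ ┌─┘ ├───┤ ├─╴ │ └─╴ ┌─╴ │
│ │   │   │ │   │↳ → ↑│↓ ↲│
│ │ ┌─┘ ╷ │ │ ┌─┴─┬───┘ ╶─┤
│ │ │   │ │ │ │   │    ↳ ↓│
│ │ ╵ ╶─┤ ├─┘ │ ╷ │ ┌─┬─┐ │
│ │     │ │   │ │ │ │ │ │↓│
│ └─────┘ │ ╶─┘ │ └─┘ │ ╵ │
│         │     │     │  B│
└─────────┴─────┴─────┴───┘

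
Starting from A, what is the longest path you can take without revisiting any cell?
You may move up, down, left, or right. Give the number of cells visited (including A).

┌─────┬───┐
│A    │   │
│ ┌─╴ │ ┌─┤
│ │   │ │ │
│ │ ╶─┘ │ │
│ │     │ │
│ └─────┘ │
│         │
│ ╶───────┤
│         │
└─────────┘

Finding longest simple path using DFS:
Start: (0, 0)
Longest path visits 11 cells
Path: A → right → right → down → left → down → right → right → up → up → right

Solution:

┌─────┬───┐
│A → ↓│↱ B│
│ ┌─╴ │ ┌─┤
│ │↓ ↲│↑│ │
│ │ ╶─┘ │ │
│ │↳ → ↑│ │
│ └─────┘ │
│         │
│ ╶───────┤
│         │
└─────────┘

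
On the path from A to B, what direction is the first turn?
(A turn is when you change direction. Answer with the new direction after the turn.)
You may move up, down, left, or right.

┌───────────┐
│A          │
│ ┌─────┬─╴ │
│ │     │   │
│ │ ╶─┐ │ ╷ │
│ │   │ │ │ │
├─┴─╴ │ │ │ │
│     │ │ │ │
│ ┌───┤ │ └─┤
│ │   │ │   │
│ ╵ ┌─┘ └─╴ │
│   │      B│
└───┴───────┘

Directions: right, right, right, right, right, down, left, down, down, down, right, down
First turn direction: down

Solution:

┌───────────┐
│A → → → → ↓│
│ ┌─────┬─╴ │
│ │     │↓ ↲│
│ │ ╶─┐ │ ╷ │
│ │   │ │↓│ │
├─┴─╴ │ │ │ │
│     │ │↓│ │
│ ┌───┤ │ └─┤
│ │   │ │↳ ↓│
│ ╵ ┌─┘ └─╴ │
│   │      B│
└───┴───────┘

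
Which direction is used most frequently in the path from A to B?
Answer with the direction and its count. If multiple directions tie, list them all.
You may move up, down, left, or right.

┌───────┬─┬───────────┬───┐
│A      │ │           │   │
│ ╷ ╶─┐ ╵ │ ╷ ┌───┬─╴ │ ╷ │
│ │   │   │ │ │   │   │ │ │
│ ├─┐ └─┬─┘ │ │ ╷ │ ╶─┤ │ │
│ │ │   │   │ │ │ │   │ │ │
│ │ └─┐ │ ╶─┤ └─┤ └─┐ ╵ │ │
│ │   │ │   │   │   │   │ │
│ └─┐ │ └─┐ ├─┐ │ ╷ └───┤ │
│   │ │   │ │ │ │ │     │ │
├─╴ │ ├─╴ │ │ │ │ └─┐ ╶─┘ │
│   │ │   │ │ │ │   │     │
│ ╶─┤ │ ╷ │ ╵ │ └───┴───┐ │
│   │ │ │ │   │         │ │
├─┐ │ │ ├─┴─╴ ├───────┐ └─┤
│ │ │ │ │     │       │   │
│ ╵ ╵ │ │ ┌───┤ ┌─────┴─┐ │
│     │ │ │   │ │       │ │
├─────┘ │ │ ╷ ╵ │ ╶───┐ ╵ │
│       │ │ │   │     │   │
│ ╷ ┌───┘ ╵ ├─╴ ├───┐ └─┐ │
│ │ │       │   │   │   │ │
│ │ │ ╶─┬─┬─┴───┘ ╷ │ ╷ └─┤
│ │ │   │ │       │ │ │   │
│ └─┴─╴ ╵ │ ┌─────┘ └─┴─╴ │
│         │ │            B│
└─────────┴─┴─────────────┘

Directions: right, down, right, down, right, down, down, right, down, left, down, down, down, down, left, left, left, down, down, down, right, right, right, up, left, up, right, right, up, up, up, right, right, up, left, up, up, up, left, up, right, up, up, right, down, down, down, right, down, down, down, right, right, right, right, down, right, down, down, left, up, left, left, left, down, right, right, down, right, down, right, down
Counts: {'right': 23, 'down': 25, 'left': 11, 'up': 13}
Most common: down (25 times)

Solution:

┌───────┬─┬───────────┬───┐
│A ↓    │ │↱ ↓        │   │
│ ╷ ╶─┐ ╵ │ ╷ ┌───┬─╴ │ ╷ │
│ │↳ ↓│   │↑│↓│   │   │ │ │
│ ├─┐ └─┬─┘ │ │ ╷ │ ╶─┤ │ │
│ │ │↳ ↓│↱ ↑│↓│ │ │   │ │ │
│ │ └─┐ │ ╶─┤ └─┤ └─┐ ╵ │ │
│ │   │↓│↑ ↰│↳ ↓│   │   │ │
│ └─┐ │ └─┐ ├─┐ │ ╷ └───┤ │
│   │ │↳ ↓│↑│ │↓│ │     │ │
├─╴ │ ├─╴ │ │ │ │ └─┐ ╶─┘ │
│   │ │↓ ↲│↑│ │↓│   │     │
│ ╶─┤ │ ╷ │ ╵ │ └───┴───┐ │
│   │ │↓│ │↑ ↰│↳ → → → ↓│ │
├─┐ │ │ ├─┴─╴ ├───────┐ └─┤
│ │ │ │↓│↱ → ↑│       │↳ ↓│
│ ╵ ╵ │ │ ┌───┤ ┌─────┴─┐ │
│     │↓│↑│   │ │↓ ← ← ↰│↓│
├─────┘ │ │ ╷ ╵ │ ╶───┐ ╵ │
│↓ ← ← ↲│↑│ │   │↳ → ↓│↑ ↲│
│ ╷ ┌───┘ ╵ ├─╴ ├───┐ └─┐ │
│↓│ │↱ → ↑  │   │   │↳ ↓│ │
│ │ │ ╶─┬─┬─┴───┘ ╷ │ ╷ └─┤
│↓│ │↑ ↰│ │       │ │ │↳ ↓│
│ └─┴─╴ ╵ │ ┌─────┘ └─┴─╴ │
│↳ → → ↑  │ │            B│
└─────────┴─┴─────────────┘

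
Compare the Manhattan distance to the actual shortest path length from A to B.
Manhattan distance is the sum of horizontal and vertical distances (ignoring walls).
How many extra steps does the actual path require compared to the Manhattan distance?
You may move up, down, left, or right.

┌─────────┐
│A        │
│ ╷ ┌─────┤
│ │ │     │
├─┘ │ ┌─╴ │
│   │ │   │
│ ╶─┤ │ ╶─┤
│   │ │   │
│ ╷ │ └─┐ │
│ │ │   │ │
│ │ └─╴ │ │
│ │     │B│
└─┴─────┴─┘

Manhattan distance: |5 - 0| + |4 - 0| = 9
Actual path length: 23
Extra steps: 23 - 9 = 14

Solution:

┌─────────┐
│A ↓      │
│ ╷ ┌─────┤
│ │↓│↱ → ↓│
├─┘ │ ┌─╴ │
│↓ ↲│↑│↓ ↲│
│ ╶─┤ │ ╶─┤
│↳ ↓│↑│↳ ↓│
│ ╷ │ └─┐ │
│ │↓│↑ ↰│↓│
│ │ └─╴ │ │
│ │↳ → ↑│B│
└─┴─────┴─┘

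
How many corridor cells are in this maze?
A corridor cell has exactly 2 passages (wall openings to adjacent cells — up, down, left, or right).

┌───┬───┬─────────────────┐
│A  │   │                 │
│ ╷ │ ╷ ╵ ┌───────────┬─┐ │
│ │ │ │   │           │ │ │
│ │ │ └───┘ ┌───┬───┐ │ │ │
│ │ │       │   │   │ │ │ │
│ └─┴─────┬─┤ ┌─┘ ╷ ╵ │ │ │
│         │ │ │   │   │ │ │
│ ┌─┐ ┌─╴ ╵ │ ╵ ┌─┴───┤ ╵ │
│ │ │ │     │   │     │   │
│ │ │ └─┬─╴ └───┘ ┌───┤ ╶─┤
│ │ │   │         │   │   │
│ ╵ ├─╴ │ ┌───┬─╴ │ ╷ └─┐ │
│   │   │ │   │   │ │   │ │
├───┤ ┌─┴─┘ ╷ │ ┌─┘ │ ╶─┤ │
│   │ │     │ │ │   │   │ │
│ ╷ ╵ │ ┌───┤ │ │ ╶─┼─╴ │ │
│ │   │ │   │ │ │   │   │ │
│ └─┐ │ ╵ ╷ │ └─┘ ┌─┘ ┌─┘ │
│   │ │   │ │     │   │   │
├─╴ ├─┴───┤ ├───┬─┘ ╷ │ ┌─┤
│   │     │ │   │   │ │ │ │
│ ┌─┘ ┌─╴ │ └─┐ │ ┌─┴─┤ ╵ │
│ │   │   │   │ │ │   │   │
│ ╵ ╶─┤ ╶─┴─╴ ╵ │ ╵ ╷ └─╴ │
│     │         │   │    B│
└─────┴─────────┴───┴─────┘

Counting cells with exactly 2 passages:
Total corridor cells: 139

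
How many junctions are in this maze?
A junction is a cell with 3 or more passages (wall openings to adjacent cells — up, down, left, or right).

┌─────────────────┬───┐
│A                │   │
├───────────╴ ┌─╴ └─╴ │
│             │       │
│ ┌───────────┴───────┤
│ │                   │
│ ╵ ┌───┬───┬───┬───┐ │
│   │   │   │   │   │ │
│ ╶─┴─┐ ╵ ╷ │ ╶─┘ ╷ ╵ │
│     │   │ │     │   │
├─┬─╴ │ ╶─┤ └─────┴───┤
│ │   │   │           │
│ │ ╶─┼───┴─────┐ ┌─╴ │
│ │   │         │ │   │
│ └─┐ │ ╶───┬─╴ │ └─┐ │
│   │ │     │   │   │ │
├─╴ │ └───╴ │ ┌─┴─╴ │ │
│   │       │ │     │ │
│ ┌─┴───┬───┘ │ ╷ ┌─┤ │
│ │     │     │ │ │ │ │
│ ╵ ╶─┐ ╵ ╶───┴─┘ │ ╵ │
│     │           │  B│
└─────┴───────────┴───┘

Checking each cell for number of passages:

Junctions found (3+ passages):
  (0, 6): 3 passages
  (1, 8): 3 passages
  (3, 0): 3 passages
  (4, 3): 3 passages
  (5, 8): 3 passages
  (6, 10): 3 passages
  (8, 8): 3 passages
  (10, 1): 3 passages
  (10, 4): 3 passages
Total junctions: 9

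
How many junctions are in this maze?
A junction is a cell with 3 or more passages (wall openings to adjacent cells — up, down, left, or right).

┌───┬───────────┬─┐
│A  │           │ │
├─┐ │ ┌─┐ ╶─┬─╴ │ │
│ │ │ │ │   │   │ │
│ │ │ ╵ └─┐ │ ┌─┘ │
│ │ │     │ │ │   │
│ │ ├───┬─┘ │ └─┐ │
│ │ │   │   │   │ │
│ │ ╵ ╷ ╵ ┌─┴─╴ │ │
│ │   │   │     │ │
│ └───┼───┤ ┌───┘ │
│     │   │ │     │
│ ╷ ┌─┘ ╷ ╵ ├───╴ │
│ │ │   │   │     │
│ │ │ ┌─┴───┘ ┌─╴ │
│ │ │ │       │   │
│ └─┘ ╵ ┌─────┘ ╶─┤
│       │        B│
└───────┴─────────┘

Checking each cell for number of passages:

Junctions found (3+ passages):
  (0, 4): 3 passages
  (2, 3): 3 passages
  (2, 8): 3 passages
  (5, 0): 3 passages
  (5, 1): 3 passages
  (5, 8): 3 passages
  (6, 8): 3 passages
  (8, 2): 3 passages
  (8, 7): 3 passages
Total junctions: 9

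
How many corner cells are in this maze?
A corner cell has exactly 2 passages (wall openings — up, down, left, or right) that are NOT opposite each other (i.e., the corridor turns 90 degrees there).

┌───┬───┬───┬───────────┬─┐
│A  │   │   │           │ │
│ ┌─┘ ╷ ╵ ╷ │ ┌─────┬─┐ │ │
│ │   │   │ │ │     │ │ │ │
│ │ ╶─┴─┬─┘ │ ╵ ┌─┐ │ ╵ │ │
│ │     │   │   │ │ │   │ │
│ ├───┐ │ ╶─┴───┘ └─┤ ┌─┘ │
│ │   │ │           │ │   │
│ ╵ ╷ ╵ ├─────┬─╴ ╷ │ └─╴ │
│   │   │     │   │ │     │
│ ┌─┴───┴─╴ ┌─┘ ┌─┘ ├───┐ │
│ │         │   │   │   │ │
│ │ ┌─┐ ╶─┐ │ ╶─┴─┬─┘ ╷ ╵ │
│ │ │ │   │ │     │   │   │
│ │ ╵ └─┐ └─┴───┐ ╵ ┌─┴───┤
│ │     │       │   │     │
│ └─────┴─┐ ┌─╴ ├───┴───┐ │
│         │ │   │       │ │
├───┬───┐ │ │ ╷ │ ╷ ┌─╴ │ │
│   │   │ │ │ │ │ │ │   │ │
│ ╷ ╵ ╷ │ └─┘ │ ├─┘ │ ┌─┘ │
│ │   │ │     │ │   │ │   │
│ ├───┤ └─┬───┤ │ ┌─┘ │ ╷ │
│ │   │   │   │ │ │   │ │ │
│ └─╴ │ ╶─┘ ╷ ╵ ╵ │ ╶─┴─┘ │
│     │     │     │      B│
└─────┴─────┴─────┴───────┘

Counting corner cells (2 non-opposite passages):
Total corners: 81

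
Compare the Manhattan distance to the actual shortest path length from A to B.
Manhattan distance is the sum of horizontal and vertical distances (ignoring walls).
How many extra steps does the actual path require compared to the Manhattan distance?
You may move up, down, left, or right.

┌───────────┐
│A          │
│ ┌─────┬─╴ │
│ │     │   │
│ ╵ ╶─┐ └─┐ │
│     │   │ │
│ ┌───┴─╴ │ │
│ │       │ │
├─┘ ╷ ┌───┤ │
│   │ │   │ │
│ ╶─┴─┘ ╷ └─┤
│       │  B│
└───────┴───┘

Manhattan distance: |5 - 0| + |5 - 0| = 10
Actual path length: 22
Extra steps: 22 - 10 = 12

Solution:

┌───────────┐
│A          │
│ ┌─────┬─╴ │
│↓│↱ → ↓│   │
│ ╵ ╶─┐ └─┐ │
│↳ ↑  │↳ ↓│ │
│ ┌───┴─╴ │ │
│ │↓ ← ← ↲│ │
├─┘ ╷ ┌───┤ │
│↓ ↲│ │↱ ↓│ │
│ ╶─┴─┘ ╷ └─┤
│↳ → → ↑│↳ B│
└───────┴───┘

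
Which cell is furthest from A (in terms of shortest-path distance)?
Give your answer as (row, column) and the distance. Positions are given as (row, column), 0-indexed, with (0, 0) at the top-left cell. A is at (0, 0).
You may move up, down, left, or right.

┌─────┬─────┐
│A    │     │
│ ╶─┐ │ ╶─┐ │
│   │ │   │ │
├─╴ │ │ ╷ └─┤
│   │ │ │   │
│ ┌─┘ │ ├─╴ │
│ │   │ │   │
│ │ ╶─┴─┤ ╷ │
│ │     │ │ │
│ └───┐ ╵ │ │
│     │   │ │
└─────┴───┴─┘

Computing BFS distances from A to all cells:
Furthest cell: (1, 5)
Distance: 22 steps

Path from A to the furthest cell:

┌─────┬─────┐
│A → ↓│↱ → ↓│
│ ╶─┐ │ ╶─┐ │
│   │↓│↑ ↰│B│
├─╴ │ │ ╷ └─┤
│   │↓│ │↑ ↰│
│ ┌─┘ │ ├─╴ │
│ │↓ ↲│ │↱ ↑│
│ │ ╶─┴─┤ ╷ │
│ │↳ → ↓│↑│ │
│ └───┐ ╵ │ │
│     │↳ ↑│ │
└─────┴───┴─┘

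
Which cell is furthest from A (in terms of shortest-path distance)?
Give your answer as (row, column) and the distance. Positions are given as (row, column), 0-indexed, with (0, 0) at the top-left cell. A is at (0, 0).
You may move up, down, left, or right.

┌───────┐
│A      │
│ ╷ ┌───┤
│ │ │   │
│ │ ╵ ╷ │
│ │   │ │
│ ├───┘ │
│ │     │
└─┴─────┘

Computing BFS distances from A to all cells:
Furthest cell: (3, 1)
Distance: 10 steps

Path from A to the furthest cell:

┌───────┐
│A ↓    │
│ ╷ ┌───┤
│ │↓│↱ ↓│
│ │ ╵ ╷ │
│ │↳ ↑│↓│
│ ├───┘ │
│ │B ← ↲│
└─┴─────┘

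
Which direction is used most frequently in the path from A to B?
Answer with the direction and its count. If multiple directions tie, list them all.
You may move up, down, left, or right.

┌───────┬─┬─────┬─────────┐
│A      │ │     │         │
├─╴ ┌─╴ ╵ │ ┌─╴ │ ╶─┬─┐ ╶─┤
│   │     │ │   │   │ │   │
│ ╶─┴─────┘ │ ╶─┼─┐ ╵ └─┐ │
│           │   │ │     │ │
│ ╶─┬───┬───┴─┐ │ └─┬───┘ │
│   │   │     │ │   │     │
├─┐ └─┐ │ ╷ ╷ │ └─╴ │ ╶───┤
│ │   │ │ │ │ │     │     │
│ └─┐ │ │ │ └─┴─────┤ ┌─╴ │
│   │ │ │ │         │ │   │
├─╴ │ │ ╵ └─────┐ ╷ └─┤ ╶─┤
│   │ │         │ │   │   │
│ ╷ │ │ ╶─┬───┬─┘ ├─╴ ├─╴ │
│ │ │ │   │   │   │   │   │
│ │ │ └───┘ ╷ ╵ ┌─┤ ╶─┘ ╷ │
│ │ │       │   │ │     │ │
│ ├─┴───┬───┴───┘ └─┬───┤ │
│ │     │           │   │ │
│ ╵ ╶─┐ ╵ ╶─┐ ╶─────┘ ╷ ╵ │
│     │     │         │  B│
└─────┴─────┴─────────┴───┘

Directions: right, down, left, down, down, right, down, right, down, down, down, down, right, right, right, up, right, down, right, up, right, up, up, right, down, right, down, left, down, right, right, up, right, down, down, down
Counts: {'right': 14, 'down': 15, 'left': 2, 'up': 5}
Most common: down (15 times)

Solution:

┌───────┬─┬─────┬─────────┐
│A ↓    │ │     │         │
├─╴ ┌─╴ ╵ │ ┌─╴ │ ╶─┬─┐ ╶─┤
│↓ ↲│     │ │   │   │ │   │
│ ╶─┴─────┘ │ ╶─┼─┐ ╵ └─┐ │
│↓          │   │ │     │ │
│ ╶─┬───┬───┴─┐ │ └─┬───┘ │
│↳ ↓│   │     │ │   │     │
├─┐ └─┐ │ ╷ ╷ │ └─╴ │ ╶───┤
│ │↳ ↓│ │ │ │ │     │     │
│ └─┐ │ │ │ └─┴─────┤ ┌─╴ │
│   │↓│ │ │      ↱ ↓│ │   │
├─╴ │ │ ╵ └─────┐ ╷ └─┤ ╶─┤
│   │↓│         │↑│↳ ↓│   │
│ ╷ │ │ ╶─┬───┬─┘ ├─╴ ├─╴ │
│ │ │↓│   │↱ ↓│↱ ↑│↓ ↲│↱ ↓│
│ │ │ └───┘ ╷ ╵ ┌─┤ ╶─┘ ╷ │
│ │ │↳ → → ↑│↳ ↑│ │↳ → ↑│↓│
│ ├─┴───┬───┴───┘ └─┬───┤ │
│ │     │           │   │↓│
│ ╵ ╶─┐ ╵ ╶─┐ ╶─────┘ ╷ ╵ │
│     │     │         │  B│
└─────┴─────┴─────────┴───┘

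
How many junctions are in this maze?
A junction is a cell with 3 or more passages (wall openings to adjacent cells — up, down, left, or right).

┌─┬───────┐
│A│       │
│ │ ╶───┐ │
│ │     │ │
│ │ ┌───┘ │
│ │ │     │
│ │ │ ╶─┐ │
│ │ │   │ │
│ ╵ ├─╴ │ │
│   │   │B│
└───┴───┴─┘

Checking each cell for number of passages:

Junctions found (3+ passages):
  (1, 1): 3 passages
  (2, 4): 3 passages
Total junctions: 2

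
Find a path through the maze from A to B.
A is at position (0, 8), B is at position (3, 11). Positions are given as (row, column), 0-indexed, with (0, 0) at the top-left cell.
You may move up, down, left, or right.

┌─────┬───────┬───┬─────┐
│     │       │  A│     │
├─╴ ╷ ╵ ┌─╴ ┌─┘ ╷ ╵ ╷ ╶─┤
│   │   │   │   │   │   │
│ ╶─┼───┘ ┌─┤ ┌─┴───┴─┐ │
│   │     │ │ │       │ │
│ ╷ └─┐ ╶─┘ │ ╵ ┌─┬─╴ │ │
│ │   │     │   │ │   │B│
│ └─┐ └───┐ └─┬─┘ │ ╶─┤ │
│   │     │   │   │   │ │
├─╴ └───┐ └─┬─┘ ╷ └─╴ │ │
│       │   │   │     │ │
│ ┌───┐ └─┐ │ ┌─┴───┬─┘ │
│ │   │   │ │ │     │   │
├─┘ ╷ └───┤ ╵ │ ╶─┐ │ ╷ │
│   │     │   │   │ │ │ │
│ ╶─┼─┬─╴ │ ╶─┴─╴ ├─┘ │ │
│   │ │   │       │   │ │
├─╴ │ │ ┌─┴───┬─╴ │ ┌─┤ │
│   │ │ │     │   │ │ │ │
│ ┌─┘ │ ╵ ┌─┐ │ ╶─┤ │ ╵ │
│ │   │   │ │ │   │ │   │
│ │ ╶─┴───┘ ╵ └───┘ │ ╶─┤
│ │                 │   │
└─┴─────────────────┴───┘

Finding the shortest path from (0, 8) to (3, 11):
Path length: 8 steps
Directions: down → right → up → right → down → right → down → down

Solution:

┌─────┬───────┬───┬─────┐
│     │       │  A│↱ ↓  │
├─╴ ╷ ╵ ┌─╴ ┌─┘ ╷ ╵ ╷ ╶─┤
│   │   │   │   │↳ ↑│↳ ↓│
│ ╶─┼───┘ ┌─┤ ┌─┴───┴─┐ │
│   │     │ │ │       │↓│
│ ╷ └─┐ ╶─┘ │ ╵ ┌─┬─╴ │ │
│ │   │     │   │ │   │B│
│ └─┐ └───┐ └─┬─┘ │ ╶─┤ │
│   │     │   │   │   │ │
├─╴ └───┐ └─┬─┘ ╷ └─╴ │ │
│       │   │   │     │ │
│ ┌───┐ └─┐ │ ┌─┴───┬─┘ │
│ │   │   │ │ │     │   │
├─┘ ╷ └───┤ ╵ │ ╶─┐ │ ╷ │
│   │     │   │   │ │ │ │
│ ╶─┼─┬─╴ │ ╶─┴─╴ ├─┘ │ │
│   │ │   │       │   │ │
├─╴ │ │ ┌─┴───┬─╴ │ ┌─┤ │
│   │ │ │     │   │ │ │ │
│ ┌─┘ │ ╵ ┌─┐ │ ╶─┤ │ ╵ │
│ │   │   │ │ │   │ │   │
│ │ ╶─┴───┘ ╵ └───┘ │ ╶─┤
│ │                 │   │
└─┴─────────────────┴───┘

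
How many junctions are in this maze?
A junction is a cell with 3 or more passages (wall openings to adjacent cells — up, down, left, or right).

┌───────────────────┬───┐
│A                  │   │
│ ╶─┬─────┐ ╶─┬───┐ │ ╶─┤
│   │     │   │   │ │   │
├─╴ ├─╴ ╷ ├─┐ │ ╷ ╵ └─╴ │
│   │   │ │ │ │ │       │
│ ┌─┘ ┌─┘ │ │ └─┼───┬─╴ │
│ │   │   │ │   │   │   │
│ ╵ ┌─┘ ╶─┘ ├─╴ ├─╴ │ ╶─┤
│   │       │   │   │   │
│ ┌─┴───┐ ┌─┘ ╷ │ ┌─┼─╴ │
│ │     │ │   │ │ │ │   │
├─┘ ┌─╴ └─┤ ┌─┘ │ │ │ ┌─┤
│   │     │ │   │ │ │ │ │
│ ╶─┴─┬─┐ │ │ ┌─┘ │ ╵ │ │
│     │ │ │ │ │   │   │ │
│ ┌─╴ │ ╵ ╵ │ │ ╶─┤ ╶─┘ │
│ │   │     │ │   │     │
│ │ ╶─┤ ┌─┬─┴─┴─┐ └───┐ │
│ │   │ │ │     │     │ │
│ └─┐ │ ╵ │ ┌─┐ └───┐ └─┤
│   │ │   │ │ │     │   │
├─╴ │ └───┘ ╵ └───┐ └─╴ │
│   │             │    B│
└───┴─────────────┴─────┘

Checking each cell for number of passages:

Junctions found (3+ passages):
  (0, 5): 3 passages
  (1, 3): 3 passages
  (2, 9): 3 passages
  (2, 11): 3 passages
  (4, 0): 3 passages
  (4, 3): 3 passages
  (4, 4): 3 passages
  (4, 7): 3 passages
  (6, 3): 3 passages
  (7, 0): 3 passages
  (7, 9): 3 passages
  (8, 3): 3 passages
  (8, 4): 3 passages
  (8, 11): 3 passages
  (11, 5): 3 passages
  (11, 6): 3 passages
Total junctions: 16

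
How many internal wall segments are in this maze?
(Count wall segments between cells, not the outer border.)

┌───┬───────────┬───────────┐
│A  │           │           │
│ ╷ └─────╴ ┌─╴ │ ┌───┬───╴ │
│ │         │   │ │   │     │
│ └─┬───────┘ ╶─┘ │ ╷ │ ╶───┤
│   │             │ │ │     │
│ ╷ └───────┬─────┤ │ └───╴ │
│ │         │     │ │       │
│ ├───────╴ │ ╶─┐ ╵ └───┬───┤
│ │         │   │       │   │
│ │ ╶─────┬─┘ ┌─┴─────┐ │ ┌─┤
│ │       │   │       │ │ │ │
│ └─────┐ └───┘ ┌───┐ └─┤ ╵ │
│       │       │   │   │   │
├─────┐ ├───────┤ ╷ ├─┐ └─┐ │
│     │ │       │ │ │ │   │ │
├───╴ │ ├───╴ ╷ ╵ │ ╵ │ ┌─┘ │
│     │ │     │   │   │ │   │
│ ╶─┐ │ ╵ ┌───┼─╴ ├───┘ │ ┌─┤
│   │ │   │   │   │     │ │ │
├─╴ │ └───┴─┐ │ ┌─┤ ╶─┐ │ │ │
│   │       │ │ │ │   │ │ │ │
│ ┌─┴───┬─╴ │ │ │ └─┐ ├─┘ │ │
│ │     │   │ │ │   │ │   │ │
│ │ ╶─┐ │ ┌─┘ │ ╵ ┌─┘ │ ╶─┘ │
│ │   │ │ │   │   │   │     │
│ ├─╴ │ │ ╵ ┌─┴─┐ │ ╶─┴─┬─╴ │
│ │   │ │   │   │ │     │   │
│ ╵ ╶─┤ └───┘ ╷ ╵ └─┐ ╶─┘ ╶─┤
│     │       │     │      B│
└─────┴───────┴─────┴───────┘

Counting internal wall segments:
Total internal walls: 182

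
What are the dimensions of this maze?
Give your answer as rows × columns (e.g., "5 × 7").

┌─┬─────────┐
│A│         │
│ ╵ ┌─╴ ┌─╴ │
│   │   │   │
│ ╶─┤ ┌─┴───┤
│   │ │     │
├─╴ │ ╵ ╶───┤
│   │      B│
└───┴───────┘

Counting the maze dimensions:
Rows (vertical): 4
Columns (horizontal): 6
Dimensions: 4 × 6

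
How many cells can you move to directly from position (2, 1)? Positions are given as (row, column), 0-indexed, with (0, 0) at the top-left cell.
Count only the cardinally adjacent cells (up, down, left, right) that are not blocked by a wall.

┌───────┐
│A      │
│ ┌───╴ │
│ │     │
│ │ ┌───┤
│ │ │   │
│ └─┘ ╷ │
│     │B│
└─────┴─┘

Checking passable neighbors of (2, 1):
Neighbors: (1, 1)
Count: 1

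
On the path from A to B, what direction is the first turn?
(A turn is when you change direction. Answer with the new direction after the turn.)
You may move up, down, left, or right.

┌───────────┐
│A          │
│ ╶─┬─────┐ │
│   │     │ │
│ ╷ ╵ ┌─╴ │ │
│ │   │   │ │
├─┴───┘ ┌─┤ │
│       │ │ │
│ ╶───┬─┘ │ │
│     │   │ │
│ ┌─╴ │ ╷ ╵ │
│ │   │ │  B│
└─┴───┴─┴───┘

Directions: right, right, right, right, right, down, down, down, down, down
First turn direction: down

Solution:

┌───────────┐
│A → → → → ↓│
│ ╶─┬─────┐ │
│   │     │↓│
│ ╷ ╵ ┌─╴ │ │
│ │   │   │↓│
├─┴───┘ ┌─┤ │
│       │ │↓│
│ ╶───┬─┘ │ │
│     │   │↓│
│ ┌─╴ │ ╷ ╵ │
│ │   │ │  B│
└─┴───┴─┴───┘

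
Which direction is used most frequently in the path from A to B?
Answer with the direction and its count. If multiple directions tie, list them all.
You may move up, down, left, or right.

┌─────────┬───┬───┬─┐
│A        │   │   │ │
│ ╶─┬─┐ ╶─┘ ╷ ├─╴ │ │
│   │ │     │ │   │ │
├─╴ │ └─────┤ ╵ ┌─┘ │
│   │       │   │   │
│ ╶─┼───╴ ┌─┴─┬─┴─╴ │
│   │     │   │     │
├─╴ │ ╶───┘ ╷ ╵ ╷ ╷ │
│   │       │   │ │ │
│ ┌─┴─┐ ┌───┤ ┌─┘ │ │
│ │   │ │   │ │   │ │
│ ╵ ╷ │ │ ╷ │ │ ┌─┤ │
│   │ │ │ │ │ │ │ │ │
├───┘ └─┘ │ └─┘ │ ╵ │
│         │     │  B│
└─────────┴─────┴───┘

Directions: down, right, down, left, down, right, down, left, down, down, right, up, right, down, down, right, right, up, up, right, down, down, right, right, up, up, right, up, up, right, down, down, down, down
Counts: {'down': 14, 'right': 11, 'left': 2, 'up': 7}
Most common: down (14 times)

Solution:

┌─────────┬───┬───┬─┐
│A        │   │   │ │
│ ╶─┬─┐ ╶─┘ ╷ ├─╴ │ │
│↳ ↓│ │     │ │   │ │
├─╴ │ └─────┤ ╵ ┌─┘ │
│↓ ↲│       │   │   │
│ ╶─┼───╴ ┌─┴─┬─┴─╴ │
│↳ ↓│     │   │  ↱ ↓│
├─╴ │ ╶───┘ ╷ ╵ ╷ ╷ │
│↓ ↲│       │   │↑│↓│
│ ┌─┴─┐ ┌───┤ ┌─┘ │ │
│↓│↱ ↓│ │↱ ↓│ │↱ ↑│↓│
│ ╵ ╷ │ │ ╷ │ │ ┌─┤ │
│↳ ↑│↓│ │↑│↓│ │↑│ │↓│
├───┘ └─┘ │ └─┘ │ ╵ │
│    ↳ → ↑│↳ → ↑│  B│
└─────────┴─────┴───┘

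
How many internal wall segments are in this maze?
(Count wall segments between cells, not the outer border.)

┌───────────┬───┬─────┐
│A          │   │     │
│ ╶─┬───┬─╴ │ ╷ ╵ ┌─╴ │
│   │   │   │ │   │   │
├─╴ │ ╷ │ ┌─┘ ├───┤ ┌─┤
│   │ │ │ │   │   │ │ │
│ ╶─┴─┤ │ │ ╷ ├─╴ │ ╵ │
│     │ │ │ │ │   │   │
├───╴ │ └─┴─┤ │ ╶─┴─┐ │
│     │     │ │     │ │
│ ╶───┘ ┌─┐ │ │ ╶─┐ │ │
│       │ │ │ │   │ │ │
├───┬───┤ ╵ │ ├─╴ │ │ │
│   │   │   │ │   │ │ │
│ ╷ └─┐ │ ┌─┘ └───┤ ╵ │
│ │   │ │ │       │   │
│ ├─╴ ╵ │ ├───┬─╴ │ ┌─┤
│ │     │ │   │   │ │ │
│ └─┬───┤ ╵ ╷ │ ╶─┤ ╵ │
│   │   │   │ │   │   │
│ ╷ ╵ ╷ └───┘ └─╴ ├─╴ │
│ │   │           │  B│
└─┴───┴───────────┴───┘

Counting internal wall segments:
Total internal walls: 100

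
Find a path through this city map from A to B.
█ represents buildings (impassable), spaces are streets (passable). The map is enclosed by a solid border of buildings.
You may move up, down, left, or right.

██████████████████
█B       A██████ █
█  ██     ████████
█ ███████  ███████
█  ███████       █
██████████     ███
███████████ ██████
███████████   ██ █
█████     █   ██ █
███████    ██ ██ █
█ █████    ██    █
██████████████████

Finding the shortest path from A to B:
Movement: cardinal only
Path length: 8 steps
Directions: left → left → left → left → left → left → left → left

Solution:

██████████████████
█B←←←←←←←A██████ █
█  ██     ████████
█ ███████  ███████
█  ███████       █
██████████     ███
███████████ ██████
███████████   ██ █
█████     █   ██ █
███████    ██ ██ █
█ █████    ██    █
██████████████████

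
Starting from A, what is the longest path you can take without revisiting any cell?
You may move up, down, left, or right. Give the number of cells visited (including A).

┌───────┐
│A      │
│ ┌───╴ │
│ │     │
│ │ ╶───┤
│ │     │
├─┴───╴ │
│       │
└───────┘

Finding longest simple path using DFS:
Start: (0, 0)
Longest path visits 14 cells
Path: A → right → right → right → down → left → left → down → right → right → down → left → left → left

Solution:

┌───────┐
│A → → ↓│
│ ┌───╴ │
│ │↓ ← ↲│
│ │ ╶───┤
│ │↳ → ↓│
├─┴───╴ │
│B ← ← ↲│
└───────┘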